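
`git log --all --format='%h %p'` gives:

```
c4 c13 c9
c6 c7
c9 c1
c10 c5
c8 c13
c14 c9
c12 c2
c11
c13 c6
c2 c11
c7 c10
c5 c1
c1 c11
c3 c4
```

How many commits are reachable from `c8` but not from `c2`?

Reachable from c8: {c1, c10, c11, c13, c5, c6, c7, c8}.
Reachable from c2: {c11, c2}.
In c8's history but not c2's: {c1, c10, c13, c5, c6, c7, c8} — 7 commits.

7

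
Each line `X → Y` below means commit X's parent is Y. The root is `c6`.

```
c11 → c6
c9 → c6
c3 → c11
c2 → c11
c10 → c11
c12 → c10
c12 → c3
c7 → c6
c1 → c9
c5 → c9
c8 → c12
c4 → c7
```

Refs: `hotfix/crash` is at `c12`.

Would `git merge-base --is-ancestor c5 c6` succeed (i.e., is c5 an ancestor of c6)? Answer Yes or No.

No

Ancestors of c6: {c6}.
c5 is not in that set, so it is not an ancestor of c6.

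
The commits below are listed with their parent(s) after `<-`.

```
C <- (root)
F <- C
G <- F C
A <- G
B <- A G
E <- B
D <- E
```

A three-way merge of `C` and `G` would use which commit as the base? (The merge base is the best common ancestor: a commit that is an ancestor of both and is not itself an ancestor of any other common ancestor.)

C

Ancestors of C: {C}.
Ancestors of G: {C, F, G}.
Common ancestors: {C}.
The only common ancestor is C, so it is the merge base.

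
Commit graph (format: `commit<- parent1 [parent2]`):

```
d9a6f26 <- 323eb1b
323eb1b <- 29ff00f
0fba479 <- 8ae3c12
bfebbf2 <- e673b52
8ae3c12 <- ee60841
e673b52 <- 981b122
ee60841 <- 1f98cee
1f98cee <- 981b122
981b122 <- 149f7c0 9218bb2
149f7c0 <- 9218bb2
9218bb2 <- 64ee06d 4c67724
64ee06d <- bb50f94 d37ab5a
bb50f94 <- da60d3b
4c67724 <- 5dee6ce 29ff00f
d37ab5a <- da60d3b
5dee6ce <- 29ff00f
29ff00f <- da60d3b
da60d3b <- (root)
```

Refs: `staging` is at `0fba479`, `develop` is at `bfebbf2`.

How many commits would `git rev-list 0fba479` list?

Walking parent pointers from 0fba479: reachable set = {0fba479, 149f7c0, 1f98cee, 29ff00f, 4c67724, 5dee6ce, 64ee06d, 8ae3c12, 9218bb2, 981b122, bb50f94, d37ab5a, da60d3b, ee60841}.
That is 14 commits.

14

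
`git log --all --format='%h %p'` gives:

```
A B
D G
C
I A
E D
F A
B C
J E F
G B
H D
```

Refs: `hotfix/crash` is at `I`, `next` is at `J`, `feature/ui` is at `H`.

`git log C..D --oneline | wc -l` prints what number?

3

Reachable from D: {B, C, D, G}.
Reachable from C: {C}.
In D's history but not C's: {B, D, G} — 3 commits.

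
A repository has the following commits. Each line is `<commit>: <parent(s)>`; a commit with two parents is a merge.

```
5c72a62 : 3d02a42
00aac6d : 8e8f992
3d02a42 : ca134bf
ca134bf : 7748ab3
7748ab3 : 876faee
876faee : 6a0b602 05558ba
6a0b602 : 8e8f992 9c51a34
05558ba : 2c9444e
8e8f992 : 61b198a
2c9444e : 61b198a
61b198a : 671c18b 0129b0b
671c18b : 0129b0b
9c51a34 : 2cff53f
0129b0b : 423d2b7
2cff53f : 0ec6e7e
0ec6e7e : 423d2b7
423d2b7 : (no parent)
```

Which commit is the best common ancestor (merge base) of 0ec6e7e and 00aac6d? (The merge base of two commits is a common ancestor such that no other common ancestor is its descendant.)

423d2b7

Ancestors of 0ec6e7e: {0ec6e7e, 423d2b7}.
Ancestors of 00aac6d: {00aac6d, 0129b0b, 423d2b7, 61b198a, 671c18b, 8e8f992}.
Common ancestors: {423d2b7}.
The only common ancestor is 423d2b7, so it is the merge base.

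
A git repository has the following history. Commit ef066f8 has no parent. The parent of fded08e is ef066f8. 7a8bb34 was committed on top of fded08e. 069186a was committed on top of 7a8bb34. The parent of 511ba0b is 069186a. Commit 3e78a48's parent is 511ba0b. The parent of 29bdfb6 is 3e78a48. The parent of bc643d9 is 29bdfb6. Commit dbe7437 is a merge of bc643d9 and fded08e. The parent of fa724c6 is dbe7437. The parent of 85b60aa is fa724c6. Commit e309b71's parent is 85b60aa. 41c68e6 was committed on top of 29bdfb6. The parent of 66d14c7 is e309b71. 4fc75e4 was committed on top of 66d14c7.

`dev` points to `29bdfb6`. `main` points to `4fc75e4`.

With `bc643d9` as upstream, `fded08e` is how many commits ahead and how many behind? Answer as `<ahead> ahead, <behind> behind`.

0 ahead, 6 behind

Reachable from fded08e: {ef066f8, fded08e}.
Reachable from bc643d9: {069186a, 29bdfb6, 3e78a48, 511ba0b, 7a8bb34, bc643d9, ef066f8, fded08e}.
Only in fded08e's history (ahead): {} — 0.
Only in bc643d9's history (behind): {069186a, 29bdfb6, 3e78a48, 511ba0b, 7a8bb34, bc643d9} — 6.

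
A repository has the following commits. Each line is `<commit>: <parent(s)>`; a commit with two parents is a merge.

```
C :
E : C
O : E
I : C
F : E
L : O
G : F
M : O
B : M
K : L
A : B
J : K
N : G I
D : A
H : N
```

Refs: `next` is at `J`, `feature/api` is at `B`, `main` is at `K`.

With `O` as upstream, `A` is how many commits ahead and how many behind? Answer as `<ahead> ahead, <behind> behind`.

Reachable from A: {A, B, C, E, M, O}.
Reachable from O: {C, E, O}.
Only in A's history (ahead): {A, B, M} — 3.
Only in O's history (behind): {} — 0.

3 ahead, 0 behind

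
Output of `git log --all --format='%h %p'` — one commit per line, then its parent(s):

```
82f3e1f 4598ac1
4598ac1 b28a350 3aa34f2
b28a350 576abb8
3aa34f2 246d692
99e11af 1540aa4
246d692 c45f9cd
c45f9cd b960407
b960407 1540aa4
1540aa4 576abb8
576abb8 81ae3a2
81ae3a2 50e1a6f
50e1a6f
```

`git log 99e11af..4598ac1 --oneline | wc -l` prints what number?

Reachable from 4598ac1: {1540aa4, 246d692, 3aa34f2, 4598ac1, 50e1a6f, 576abb8, 81ae3a2, b28a350, b960407, c45f9cd}.
Reachable from 99e11af: {1540aa4, 50e1a6f, 576abb8, 81ae3a2, 99e11af}.
In 4598ac1's history but not 99e11af's: {246d692, 3aa34f2, 4598ac1, b28a350, b960407, c45f9cd} — 6 commits.

6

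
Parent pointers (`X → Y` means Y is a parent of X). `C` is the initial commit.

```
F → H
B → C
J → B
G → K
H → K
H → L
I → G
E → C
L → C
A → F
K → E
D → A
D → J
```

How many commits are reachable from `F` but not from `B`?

5

Reachable from F: {C, E, F, H, K, L}.
Reachable from B: {B, C}.
In F's history but not B's: {E, F, H, K, L} — 5 commits.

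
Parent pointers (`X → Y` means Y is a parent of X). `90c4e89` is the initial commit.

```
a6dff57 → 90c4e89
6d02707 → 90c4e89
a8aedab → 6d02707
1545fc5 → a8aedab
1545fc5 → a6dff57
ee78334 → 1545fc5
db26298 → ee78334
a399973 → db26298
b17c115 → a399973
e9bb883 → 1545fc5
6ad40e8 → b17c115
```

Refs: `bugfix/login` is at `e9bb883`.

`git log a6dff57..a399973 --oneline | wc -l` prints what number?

Reachable from a399973: {1545fc5, 6d02707, 90c4e89, a399973, a6dff57, a8aedab, db26298, ee78334}.
Reachable from a6dff57: {90c4e89, a6dff57}.
In a399973's history but not a6dff57's: {1545fc5, 6d02707, a399973, a8aedab, db26298, ee78334} — 6 commits.

6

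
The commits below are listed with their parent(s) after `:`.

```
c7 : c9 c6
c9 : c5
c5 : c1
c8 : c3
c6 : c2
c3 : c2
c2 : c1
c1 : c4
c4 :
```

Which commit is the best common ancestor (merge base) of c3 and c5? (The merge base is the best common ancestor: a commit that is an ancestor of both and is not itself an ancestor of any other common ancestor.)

Ancestors of c3: {c1, c2, c3, c4}.
Ancestors of c5: {c1, c4, c5}.
Common ancestors: {c1, c4}.
Among these, c1 is not an ancestor of any other common ancestor — it is the merge base.

c1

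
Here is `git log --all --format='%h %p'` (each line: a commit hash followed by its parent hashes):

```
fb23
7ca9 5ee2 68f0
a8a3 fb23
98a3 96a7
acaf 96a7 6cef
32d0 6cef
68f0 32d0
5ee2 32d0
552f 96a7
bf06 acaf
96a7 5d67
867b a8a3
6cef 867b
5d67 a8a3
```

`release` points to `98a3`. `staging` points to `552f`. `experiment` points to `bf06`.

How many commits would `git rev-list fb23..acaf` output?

6

Reachable from acaf: {5d67, 6cef, 867b, 96a7, a8a3, acaf, fb23}.
Reachable from fb23: {fb23}.
In acaf's history but not fb23's: {5d67, 6cef, 867b, 96a7, a8a3, acaf} — 6 commits.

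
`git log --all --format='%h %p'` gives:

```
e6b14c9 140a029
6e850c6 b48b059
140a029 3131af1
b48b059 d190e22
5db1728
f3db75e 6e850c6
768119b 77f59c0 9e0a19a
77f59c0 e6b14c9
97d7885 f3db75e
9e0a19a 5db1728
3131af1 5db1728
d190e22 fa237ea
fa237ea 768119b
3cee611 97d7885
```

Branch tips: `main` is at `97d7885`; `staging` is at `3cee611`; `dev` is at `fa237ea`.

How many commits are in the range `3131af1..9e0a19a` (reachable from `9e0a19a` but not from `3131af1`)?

Reachable from 9e0a19a: {5db1728, 9e0a19a}.
Reachable from 3131af1: {3131af1, 5db1728}.
In 9e0a19a's history but not 3131af1's: {9e0a19a} — 1 commit.

1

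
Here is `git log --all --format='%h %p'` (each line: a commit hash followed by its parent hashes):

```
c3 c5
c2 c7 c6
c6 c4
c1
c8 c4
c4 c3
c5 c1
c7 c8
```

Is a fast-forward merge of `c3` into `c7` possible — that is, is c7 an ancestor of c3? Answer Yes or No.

A fast-forward from c7 to c3 is possible iff c7 is an ancestor of c3.
Ancestors of c3: {c1, c3, c5}.
c7 is not among them, so fast-forward is not possible.

No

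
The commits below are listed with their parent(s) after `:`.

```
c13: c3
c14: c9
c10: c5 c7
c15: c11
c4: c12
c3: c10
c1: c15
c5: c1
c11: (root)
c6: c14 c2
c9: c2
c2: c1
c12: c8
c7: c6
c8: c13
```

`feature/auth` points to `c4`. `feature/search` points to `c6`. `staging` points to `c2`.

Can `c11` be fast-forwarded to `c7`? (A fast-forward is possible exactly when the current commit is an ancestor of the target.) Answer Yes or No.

A fast-forward from c11 to c7 is possible iff c11 is an ancestor of c7.
Ancestors of c7: {c1, c11, c14, c15, c2, c6, c7, c9}.
c11 is among them, so fast-forward is possible.

Yes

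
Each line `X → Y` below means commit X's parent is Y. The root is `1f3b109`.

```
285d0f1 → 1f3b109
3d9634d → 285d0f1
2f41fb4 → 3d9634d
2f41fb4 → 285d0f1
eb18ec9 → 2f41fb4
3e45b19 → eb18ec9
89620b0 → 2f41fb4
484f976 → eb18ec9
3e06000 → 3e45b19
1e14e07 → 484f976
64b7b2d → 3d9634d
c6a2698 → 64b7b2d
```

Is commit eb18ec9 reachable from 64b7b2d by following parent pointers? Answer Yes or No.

No

Ancestors of 64b7b2d: {1f3b109, 285d0f1, 3d9634d, 64b7b2d}.
eb18ec9 is not in that set, so it is not an ancestor of 64b7b2d.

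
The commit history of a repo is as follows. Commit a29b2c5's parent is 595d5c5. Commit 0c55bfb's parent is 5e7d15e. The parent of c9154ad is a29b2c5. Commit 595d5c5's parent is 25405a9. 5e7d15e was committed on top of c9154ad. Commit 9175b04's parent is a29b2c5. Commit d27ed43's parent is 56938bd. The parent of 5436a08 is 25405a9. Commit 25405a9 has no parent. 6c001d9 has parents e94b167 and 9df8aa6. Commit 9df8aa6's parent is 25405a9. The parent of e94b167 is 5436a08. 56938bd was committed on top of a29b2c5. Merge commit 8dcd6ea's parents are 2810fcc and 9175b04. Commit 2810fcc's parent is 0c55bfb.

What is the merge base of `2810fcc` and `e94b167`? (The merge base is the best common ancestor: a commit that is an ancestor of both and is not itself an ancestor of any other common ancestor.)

25405a9

Ancestors of 2810fcc: {0c55bfb, 25405a9, 2810fcc, 595d5c5, 5e7d15e, a29b2c5, c9154ad}.
Ancestors of e94b167: {25405a9, 5436a08, e94b167}.
Common ancestors: {25405a9}.
The only common ancestor is 25405a9, so it is the merge base.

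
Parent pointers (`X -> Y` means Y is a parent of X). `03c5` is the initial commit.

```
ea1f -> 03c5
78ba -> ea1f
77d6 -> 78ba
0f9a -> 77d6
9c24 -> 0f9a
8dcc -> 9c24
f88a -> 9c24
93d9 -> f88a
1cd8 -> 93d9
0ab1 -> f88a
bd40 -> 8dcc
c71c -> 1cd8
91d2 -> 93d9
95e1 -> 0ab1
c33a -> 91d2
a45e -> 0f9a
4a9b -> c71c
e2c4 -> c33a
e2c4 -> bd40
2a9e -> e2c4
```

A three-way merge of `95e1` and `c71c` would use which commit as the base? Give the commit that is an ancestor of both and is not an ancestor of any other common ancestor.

Ancestors of 95e1: {03c5, 0ab1, 0f9a, 77d6, 78ba, 95e1, 9c24, ea1f, f88a}.
Ancestors of c71c: {03c5, 0f9a, 1cd8, 77d6, 78ba, 93d9, 9c24, c71c, ea1f, f88a}.
Common ancestors: {03c5, 0f9a, 77d6, 78ba, 9c24, ea1f, f88a}.
Among these, f88a is not an ancestor of any other common ancestor — it is the merge base.

f88a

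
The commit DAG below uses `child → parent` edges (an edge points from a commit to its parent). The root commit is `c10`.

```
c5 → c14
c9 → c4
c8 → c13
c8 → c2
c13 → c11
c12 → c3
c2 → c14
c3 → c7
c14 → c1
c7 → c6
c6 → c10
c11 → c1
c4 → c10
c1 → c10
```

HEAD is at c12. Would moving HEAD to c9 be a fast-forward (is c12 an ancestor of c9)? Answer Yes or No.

A fast-forward from c12 to c9 is possible iff c12 is an ancestor of c9.
Ancestors of c9: {c10, c4, c9}.
c12 is not among them, so fast-forward is not possible.

No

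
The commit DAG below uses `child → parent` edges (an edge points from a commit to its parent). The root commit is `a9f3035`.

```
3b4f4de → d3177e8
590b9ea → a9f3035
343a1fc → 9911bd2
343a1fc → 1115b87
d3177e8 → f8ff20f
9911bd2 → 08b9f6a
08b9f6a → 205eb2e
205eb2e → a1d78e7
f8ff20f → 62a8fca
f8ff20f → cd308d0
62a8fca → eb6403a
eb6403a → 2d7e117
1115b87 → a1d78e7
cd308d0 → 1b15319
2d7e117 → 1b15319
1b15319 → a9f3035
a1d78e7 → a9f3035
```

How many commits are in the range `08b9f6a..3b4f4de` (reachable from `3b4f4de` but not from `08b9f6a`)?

Reachable from 3b4f4de: {1b15319, 2d7e117, 3b4f4de, 62a8fca, a9f3035, cd308d0, d3177e8, eb6403a, f8ff20f}.
Reachable from 08b9f6a: {08b9f6a, 205eb2e, a1d78e7, a9f3035}.
In 3b4f4de's history but not 08b9f6a's: {1b15319, 2d7e117, 3b4f4de, 62a8fca, cd308d0, d3177e8, eb6403a, f8ff20f} — 8 commits.

8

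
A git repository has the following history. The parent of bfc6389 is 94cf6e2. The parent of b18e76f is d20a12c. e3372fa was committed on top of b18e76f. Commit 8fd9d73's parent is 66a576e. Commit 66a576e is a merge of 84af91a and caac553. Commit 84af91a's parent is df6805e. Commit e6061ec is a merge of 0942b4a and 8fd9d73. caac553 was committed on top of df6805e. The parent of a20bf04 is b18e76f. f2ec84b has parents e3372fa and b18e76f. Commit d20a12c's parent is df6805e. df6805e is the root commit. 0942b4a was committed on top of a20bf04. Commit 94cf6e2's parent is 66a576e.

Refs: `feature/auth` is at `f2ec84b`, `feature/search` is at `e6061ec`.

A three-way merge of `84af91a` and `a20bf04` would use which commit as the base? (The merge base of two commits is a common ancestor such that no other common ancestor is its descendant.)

Ancestors of 84af91a: {84af91a, df6805e}.
Ancestors of a20bf04: {a20bf04, b18e76f, d20a12c, df6805e}.
Common ancestors: {df6805e}.
The only common ancestor is df6805e, so it is the merge base.

df6805e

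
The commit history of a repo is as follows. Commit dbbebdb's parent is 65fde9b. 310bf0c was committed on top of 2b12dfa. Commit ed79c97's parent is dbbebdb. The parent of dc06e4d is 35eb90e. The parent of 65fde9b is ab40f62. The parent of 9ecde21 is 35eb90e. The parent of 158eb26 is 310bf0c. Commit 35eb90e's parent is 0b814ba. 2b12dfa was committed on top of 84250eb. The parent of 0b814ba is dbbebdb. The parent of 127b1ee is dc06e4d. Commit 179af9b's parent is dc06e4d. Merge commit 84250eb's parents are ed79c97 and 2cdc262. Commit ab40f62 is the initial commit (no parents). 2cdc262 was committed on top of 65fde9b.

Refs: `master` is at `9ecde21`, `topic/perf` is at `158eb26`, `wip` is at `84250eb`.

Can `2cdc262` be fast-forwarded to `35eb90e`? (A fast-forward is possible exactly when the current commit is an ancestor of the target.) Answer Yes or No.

No

A fast-forward from 2cdc262 to 35eb90e is possible iff 2cdc262 is an ancestor of 35eb90e.
Ancestors of 35eb90e: {0b814ba, 35eb90e, 65fde9b, ab40f62, dbbebdb}.
2cdc262 is not among them, so fast-forward is not possible.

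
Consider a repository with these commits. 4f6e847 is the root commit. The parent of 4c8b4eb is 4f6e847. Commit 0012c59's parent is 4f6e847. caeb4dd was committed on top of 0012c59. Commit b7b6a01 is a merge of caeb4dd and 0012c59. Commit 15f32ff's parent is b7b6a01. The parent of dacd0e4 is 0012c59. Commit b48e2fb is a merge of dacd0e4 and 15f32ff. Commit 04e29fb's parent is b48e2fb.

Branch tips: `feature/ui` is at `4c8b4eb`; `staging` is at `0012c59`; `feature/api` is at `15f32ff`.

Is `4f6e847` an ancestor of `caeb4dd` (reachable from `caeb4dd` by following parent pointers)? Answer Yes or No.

Yes

Ancestors of caeb4dd (commits reachable by following parents): {0012c59, 4f6e847, caeb4dd}.
4f6e847 is in that set, so it is an ancestor of caeb4dd.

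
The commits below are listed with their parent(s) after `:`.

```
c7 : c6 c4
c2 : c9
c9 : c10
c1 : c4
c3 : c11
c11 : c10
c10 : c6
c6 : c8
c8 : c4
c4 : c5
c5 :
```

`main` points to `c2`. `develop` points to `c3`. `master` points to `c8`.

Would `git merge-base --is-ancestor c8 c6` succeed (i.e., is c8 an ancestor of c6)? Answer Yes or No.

Yes

Ancestors of c6 (commits reachable by following parents): {c4, c5, c6, c8}.
c8 is in that set, so it is an ancestor of c6.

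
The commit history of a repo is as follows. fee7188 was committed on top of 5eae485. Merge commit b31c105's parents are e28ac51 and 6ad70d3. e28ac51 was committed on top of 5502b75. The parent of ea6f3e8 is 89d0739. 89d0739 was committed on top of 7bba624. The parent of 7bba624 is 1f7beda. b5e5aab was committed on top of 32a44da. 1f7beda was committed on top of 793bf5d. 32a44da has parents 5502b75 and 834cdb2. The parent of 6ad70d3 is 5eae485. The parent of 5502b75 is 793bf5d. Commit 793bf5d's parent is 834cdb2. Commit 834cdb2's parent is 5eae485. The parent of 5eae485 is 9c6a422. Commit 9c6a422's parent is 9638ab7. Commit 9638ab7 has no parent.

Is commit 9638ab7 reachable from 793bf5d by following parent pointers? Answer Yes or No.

Ancestors of 793bf5d (commits reachable by following parents): {5eae485, 793bf5d, 834cdb2, 9638ab7, 9c6a422}.
9638ab7 is in that set, so it is an ancestor of 793bf5d.

Yes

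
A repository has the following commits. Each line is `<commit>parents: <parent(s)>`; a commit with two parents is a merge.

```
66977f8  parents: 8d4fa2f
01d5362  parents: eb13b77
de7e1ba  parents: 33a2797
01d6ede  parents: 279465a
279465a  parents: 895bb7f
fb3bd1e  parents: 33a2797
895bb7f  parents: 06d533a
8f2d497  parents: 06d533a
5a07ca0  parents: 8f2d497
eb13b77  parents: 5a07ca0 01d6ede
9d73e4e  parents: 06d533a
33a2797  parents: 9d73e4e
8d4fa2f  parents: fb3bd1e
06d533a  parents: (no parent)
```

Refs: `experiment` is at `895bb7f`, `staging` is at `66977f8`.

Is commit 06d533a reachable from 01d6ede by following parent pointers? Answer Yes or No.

Ancestors of 01d6ede (commits reachable by following parents): {01d6ede, 06d533a, 279465a, 895bb7f}.
06d533a is in that set, so it is an ancestor of 01d6ede.

Yes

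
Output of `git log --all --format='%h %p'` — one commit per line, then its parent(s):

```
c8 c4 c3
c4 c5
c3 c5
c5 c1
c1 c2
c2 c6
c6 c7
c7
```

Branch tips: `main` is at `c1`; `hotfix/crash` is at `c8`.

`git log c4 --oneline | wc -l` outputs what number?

6

Walking parent pointers from c4: reachable set = {c1, c2, c4, c5, c6, c7}.
That is 6 commits.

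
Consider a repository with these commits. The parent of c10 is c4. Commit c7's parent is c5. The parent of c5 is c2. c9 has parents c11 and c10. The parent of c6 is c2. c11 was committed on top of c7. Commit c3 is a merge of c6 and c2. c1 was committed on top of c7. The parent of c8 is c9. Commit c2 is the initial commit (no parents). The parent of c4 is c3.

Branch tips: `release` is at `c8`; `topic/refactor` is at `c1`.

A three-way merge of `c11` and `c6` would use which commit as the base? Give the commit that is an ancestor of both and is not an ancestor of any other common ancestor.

c2

Ancestors of c11: {c11, c2, c5, c7}.
Ancestors of c6: {c2, c6}.
Common ancestors: {c2}.
The only common ancestor is c2, so it is the merge base.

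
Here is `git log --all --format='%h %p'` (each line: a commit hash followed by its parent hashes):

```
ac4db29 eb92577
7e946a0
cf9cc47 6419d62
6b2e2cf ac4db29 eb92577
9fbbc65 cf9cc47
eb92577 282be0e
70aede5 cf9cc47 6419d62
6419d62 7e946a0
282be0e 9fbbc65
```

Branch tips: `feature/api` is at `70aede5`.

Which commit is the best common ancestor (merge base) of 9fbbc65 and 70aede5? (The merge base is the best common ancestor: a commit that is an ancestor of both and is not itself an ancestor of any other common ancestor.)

Ancestors of 9fbbc65: {6419d62, 7e946a0, 9fbbc65, cf9cc47}.
Ancestors of 70aede5: {6419d62, 70aede5, 7e946a0, cf9cc47}.
Common ancestors: {6419d62, 7e946a0, cf9cc47}.
Among these, cf9cc47 is not an ancestor of any other common ancestor — it is the merge base.

cf9cc47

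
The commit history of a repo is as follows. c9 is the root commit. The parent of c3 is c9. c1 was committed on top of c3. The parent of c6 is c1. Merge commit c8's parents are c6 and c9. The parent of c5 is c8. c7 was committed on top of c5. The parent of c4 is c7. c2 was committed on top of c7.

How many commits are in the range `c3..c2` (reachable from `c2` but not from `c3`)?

6

Reachable from c2: {c1, c2, c3, c5, c6, c7, c8, c9}.
Reachable from c3: {c3, c9}.
In c2's history but not c3's: {c1, c2, c5, c6, c7, c8} — 6 commits.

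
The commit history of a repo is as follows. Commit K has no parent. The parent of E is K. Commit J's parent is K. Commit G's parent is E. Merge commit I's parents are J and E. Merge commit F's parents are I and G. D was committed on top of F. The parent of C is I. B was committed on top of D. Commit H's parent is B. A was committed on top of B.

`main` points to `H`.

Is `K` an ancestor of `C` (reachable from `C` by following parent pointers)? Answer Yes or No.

Ancestors of C (commits reachable by following parents): {C, E, I, J, K}.
K is in that set, so it is an ancestor of C.

Yes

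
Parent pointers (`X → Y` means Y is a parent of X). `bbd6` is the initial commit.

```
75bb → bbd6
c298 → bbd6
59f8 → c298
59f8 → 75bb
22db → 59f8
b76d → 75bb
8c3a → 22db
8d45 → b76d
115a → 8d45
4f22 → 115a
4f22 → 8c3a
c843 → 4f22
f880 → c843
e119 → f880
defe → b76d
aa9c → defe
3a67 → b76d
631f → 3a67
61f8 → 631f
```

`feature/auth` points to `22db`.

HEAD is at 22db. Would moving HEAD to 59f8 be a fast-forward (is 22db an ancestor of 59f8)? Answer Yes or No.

No

A fast-forward from 22db to 59f8 is possible iff 22db is an ancestor of 59f8.
Ancestors of 59f8: {59f8, 75bb, bbd6, c298}.
22db is not among them, so fast-forward is not possible.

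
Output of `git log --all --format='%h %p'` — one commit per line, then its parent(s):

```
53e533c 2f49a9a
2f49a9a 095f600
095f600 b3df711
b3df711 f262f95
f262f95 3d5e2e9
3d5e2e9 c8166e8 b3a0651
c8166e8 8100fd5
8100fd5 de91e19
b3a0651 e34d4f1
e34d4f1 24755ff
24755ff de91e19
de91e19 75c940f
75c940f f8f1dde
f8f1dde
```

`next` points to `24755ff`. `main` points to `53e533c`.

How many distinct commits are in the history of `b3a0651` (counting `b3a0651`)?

6

Walking parent pointers from b3a0651: reachable set = {24755ff, 75c940f, b3a0651, de91e19, e34d4f1, f8f1dde}.
That is 6 commits.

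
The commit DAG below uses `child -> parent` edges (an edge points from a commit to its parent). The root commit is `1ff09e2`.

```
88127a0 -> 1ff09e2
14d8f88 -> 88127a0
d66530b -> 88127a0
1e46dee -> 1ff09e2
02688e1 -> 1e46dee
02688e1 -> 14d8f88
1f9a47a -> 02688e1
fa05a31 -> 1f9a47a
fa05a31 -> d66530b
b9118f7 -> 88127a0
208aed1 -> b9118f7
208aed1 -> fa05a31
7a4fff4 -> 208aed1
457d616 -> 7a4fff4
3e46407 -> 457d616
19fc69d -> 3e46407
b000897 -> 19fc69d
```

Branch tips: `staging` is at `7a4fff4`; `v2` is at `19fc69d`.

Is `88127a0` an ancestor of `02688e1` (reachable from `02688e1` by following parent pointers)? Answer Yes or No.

Ancestors of 02688e1 (commits reachable by following parents): {02688e1, 14d8f88, 1e46dee, 1ff09e2, 88127a0}.
88127a0 is in that set, so it is an ancestor of 02688e1.

Yes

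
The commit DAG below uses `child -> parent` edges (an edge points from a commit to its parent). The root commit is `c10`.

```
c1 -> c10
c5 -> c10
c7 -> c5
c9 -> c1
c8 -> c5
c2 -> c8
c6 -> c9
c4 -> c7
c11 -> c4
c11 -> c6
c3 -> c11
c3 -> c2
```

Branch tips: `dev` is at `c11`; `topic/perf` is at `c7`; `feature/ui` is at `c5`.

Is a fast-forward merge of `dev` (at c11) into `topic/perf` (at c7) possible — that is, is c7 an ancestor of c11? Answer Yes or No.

A fast-forward from c7 to c11 is possible iff c7 is an ancestor of c11.
Ancestors of c11: {c1, c10, c11, c4, c5, c6, c7, c9}.
c7 is among them, so fast-forward is possible.

Yes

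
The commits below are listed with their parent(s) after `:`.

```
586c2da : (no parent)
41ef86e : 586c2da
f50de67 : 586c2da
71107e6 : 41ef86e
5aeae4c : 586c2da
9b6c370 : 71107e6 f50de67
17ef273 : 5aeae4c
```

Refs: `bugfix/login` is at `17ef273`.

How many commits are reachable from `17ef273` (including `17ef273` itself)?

Walking parent pointers from 17ef273: reachable set = {17ef273, 586c2da, 5aeae4c}.
That is 3 commits.

3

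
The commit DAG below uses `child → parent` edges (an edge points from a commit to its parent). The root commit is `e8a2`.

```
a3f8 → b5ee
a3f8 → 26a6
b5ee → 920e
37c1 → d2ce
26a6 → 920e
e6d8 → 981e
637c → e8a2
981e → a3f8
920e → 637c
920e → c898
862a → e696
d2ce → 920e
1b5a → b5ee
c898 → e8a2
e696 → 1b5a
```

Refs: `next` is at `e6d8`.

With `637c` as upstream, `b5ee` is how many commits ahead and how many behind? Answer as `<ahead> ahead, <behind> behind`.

3 ahead, 0 behind

Reachable from b5ee: {637c, 920e, b5ee, c898, e8a2}.
Reachable from 637c: {637c, e8a2}.
Only in b5ee's history (ahead): {920e, b5ee, c898} — 3.
Only in 637c's history (behind): {} — 0.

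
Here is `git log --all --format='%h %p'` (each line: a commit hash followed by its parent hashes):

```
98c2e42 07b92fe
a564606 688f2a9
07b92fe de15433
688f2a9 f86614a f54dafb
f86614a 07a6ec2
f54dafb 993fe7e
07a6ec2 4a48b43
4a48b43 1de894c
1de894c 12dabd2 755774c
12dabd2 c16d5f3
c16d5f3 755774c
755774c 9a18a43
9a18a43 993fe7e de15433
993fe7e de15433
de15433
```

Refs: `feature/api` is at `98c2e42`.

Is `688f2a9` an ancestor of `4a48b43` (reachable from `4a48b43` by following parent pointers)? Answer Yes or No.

No

Ancestors of 4a48b43: {12dabd2, 1de894c, 4a48b43, 755774c, 993fe7e, 9a18a43, c16d5f3, de15433}.
688f2a9 is not in that set, so it is not an ancestor of 4a48b43.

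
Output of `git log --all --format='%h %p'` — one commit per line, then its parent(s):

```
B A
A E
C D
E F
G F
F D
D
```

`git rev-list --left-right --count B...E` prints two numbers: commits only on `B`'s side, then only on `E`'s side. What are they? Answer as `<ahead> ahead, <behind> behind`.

Reachable from B: {A, B, D, E, F}.
Reachable from E: {D, E, F}.
Only in B's history (ahead): {A, B} — 2.
Only in E's history (behind): {} — 0.

2 ahead, 0 behind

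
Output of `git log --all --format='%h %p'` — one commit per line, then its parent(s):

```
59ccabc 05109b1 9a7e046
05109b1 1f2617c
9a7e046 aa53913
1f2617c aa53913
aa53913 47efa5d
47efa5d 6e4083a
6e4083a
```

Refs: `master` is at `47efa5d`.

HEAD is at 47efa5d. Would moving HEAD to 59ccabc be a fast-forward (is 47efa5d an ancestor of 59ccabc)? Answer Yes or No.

A fast-forward from 47efa5d to 59ccabc is possible iff 47efa5d is an ancestor of 59ccabc.
Ancestors of 59ccabc: {05109b1, 1f2617c, 47efa5d, 59ccabc, 6e4083a, 9a7e046, aa53913}.
47efa5d is among them, so fast-forward is possible.

Yes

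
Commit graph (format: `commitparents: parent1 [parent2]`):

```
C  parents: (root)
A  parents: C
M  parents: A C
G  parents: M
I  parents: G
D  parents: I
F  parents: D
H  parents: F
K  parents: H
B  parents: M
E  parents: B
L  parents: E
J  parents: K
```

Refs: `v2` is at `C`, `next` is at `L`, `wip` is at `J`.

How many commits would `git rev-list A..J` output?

8

Reachable from J: {A, C, D, F, G, H, I, J, K, M}.
Reachable from A: {A, C}.
In J's history but not A's: {D, F, G, H, I, J, K, M} — 8 commits.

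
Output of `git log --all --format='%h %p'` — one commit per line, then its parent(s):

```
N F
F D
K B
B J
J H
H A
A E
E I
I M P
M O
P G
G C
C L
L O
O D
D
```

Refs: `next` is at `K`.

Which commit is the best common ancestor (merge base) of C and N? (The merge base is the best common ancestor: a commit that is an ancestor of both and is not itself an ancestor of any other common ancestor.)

D

Ancestors of C: {C, D, L, O}.
Ancestors of N: {D, F, N}.
Common ancestors: {D}.
The only common ancestor is D, so it is the merge base.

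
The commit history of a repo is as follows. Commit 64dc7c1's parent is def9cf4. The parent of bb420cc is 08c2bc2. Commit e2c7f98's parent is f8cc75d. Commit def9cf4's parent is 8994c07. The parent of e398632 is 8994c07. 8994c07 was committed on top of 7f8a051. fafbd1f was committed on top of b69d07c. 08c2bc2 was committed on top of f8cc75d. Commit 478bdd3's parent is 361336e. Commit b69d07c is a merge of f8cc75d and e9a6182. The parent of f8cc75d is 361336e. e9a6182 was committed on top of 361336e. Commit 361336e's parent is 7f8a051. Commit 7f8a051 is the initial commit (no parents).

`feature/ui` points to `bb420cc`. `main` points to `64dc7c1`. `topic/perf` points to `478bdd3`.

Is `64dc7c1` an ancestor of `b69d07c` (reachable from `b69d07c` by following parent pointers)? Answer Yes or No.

No

Ancestors of b69d07c: {361336e, 7f8a051, b69d07c, e9a6182, f8cc75d}.
64dc7c1 is not in that set, so it is not an ancestor of b69d07c.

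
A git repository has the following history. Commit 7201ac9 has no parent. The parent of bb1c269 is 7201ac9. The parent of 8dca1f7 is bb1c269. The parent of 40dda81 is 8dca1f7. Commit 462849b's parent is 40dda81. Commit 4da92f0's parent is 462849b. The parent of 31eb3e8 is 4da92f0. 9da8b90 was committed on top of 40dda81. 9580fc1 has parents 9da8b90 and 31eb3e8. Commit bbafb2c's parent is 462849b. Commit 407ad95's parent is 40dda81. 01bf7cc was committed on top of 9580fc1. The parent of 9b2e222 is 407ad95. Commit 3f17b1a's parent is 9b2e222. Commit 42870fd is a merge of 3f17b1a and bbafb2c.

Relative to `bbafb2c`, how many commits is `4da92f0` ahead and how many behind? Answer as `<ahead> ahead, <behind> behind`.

Reachable from 4da92f0: {40dda81, 462849b, 4da92f0, 7201ac9, 8dca1f7, bb1c269}.
Reachable from bbafb2c: {40dda81, 462849b, 7201ac9, 8dca1f7, bb1c269, bbafb2c}.
Only in 4da92f0's history (ahead): {4da92f0} — 1.
Only in bbafb2c's history (behind): {bbafb2c} — 1.

1 ahead, 1 behind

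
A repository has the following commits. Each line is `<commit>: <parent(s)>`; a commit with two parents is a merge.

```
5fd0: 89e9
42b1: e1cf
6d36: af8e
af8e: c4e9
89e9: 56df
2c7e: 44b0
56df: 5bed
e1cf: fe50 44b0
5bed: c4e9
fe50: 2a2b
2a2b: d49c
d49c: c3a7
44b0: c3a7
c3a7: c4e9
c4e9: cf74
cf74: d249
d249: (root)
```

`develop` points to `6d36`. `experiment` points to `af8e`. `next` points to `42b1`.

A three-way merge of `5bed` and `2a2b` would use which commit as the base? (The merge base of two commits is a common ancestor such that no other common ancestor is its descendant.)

Ancestors of 5bed: {5bed, c4e9, cf74, d249}.
Ancestors of 2a2b: {2a2b, c3a7, c4e9, cf74, d249, d49c}.
Common ancestors: {c4e9, cf74, d249}.
Among these, c4e9 is not an ancestor of any other common ancestor — it is the merge base.

c4e9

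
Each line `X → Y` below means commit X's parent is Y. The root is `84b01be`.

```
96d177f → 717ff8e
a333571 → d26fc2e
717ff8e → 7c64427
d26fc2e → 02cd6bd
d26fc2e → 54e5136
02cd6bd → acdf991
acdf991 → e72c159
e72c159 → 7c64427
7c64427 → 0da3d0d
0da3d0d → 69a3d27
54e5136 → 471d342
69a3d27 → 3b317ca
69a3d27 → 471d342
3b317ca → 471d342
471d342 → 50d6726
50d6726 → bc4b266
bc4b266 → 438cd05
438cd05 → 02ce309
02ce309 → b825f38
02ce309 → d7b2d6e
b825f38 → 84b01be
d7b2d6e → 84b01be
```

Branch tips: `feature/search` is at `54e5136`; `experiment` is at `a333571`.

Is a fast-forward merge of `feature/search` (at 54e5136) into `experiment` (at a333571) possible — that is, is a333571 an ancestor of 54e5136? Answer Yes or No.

A fast-forward from a333571 to 54e5136 is possible iff a333571 is an ancestor of 54e5136.
Ancestors of 54e5136: {02ce309, 438cd05, 471d342, 50d6726, 54e5136, 84b01be, b825f38, bc4b266, d7b2d6e}.
a333571 is not among them, so fast-forward is not possible.

No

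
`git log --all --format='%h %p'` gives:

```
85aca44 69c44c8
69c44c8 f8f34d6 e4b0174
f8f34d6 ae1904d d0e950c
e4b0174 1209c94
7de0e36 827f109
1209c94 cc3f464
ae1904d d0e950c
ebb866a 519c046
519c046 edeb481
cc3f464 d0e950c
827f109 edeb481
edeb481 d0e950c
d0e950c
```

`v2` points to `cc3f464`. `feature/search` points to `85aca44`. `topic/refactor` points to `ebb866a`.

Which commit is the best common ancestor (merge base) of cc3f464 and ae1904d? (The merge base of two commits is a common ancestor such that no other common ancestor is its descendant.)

Ancestors of cc3f464: {cc3f464, d0e950c}.
Ancestors of ae1904d: {ae1904d, d0e950c}.
Common ancestors: {d0e950c}.
The only common ancestor is d0e950c, so it is the merge base.

d0e950c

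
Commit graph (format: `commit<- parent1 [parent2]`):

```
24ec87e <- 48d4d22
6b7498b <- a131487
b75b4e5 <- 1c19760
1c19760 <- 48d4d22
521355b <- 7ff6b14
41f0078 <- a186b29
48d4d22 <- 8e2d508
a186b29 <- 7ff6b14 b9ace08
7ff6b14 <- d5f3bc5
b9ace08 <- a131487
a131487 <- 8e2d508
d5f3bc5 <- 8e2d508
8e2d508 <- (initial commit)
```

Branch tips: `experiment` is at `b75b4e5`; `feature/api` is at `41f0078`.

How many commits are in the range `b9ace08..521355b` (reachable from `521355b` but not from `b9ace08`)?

Reachable from 521355b: {521355b, 7ff6b14, 8e2d508, d5f3bc5}.
Reachable from b9ace08: {8e2d508, a131487, b9ace08}.
In 521355b's history but not b9ace08's: {521355b, 7ff6b14, d5f3bc5} — 3 commits.

3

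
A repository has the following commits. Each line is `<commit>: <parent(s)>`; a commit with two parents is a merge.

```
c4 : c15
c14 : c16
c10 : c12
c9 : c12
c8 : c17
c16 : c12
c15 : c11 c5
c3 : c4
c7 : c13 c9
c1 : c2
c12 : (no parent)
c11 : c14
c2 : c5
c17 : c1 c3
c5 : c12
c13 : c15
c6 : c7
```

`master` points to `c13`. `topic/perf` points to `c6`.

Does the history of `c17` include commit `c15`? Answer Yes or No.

Yes

Ancestors of c17 (commits reachable by following parents): {c1, c11, c12, c14, c15, c16, c17, c2, c3, c4, c5}.
c15 is in that set, so it is an ancestor of c17.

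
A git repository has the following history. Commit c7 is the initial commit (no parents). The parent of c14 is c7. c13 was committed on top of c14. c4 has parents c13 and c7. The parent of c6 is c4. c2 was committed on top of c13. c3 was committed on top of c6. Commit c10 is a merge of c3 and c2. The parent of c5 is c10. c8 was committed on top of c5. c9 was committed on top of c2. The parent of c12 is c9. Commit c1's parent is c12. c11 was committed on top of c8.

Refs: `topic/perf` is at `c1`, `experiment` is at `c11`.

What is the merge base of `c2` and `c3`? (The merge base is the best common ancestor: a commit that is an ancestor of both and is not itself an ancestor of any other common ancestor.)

c13

Ancestors of c2: {c13, c14, c2, c7}.
Ancestors of c3: {c13, c14, c3, c4, c6, c7}.
Common ancestors: {c13, c14, c7}.
Among these, c13 is not an ancestor of any other common ancestor — it is the merge base.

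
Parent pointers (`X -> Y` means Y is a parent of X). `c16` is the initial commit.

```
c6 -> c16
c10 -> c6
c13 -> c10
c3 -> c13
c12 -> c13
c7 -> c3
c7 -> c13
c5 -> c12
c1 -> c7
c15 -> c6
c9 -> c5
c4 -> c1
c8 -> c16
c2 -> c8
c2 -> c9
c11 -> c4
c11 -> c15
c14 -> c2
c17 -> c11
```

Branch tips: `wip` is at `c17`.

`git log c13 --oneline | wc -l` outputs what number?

Walking parent pointers from c13: reachable set = {c10, c13, c16, c6}.
That is 4 commits.

4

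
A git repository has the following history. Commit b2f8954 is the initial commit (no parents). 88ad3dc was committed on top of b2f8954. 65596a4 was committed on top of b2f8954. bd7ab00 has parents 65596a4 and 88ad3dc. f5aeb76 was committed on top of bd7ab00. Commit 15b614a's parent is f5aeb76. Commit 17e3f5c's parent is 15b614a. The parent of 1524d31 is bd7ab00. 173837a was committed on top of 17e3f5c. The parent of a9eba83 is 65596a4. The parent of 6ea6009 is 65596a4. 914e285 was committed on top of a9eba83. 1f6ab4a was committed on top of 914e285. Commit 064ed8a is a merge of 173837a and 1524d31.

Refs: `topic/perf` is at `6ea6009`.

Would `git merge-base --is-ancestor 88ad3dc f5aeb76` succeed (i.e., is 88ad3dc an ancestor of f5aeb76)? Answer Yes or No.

Ancestors of f5aeb76 (commits reachable by following parents): {65596a4, 88ad3dc, b2f8954, bd7ab00, f5aeb76}.
88ad3dc is in that set, so it is an ancestor of f5aeb76.

Yes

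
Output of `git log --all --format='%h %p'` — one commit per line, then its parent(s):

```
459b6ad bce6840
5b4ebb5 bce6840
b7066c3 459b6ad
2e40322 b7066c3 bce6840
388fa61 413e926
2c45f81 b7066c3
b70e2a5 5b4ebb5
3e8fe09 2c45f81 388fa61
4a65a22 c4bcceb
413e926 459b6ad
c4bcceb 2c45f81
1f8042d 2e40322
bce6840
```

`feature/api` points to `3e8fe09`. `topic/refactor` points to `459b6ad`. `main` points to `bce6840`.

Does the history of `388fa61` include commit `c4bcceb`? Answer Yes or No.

Ancestors of 388fa61: {388fa61, 413e926, 459b6ad, bce6840}.
c4bcceb is not in that set, so it is not an ancestor of 388fa61.

No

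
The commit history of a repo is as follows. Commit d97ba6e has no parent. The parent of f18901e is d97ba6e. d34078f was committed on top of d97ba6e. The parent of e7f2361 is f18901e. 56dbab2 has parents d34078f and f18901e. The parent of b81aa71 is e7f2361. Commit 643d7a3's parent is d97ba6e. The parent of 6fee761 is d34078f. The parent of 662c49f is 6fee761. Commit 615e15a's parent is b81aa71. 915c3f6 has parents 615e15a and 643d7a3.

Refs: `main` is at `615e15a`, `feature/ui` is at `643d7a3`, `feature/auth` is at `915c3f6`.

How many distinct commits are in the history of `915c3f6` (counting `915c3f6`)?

7

Walking parent pointers from 915c3f6: reachable set = {615e15a, 643d7a3, 915c3f6, b81aa71, d97ba6e, e7f2361, f18901e}.
That is 7 commits.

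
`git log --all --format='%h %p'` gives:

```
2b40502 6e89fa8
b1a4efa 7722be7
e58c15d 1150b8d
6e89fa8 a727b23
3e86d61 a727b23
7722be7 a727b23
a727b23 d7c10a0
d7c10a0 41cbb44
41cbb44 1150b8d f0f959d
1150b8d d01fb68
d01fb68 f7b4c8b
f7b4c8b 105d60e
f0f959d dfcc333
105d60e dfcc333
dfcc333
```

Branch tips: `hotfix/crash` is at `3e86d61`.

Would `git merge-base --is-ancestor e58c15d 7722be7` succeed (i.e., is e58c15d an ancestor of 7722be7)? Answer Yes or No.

No

Ancestors of 7722be7: {105d60e, 1150b8d, 41cbb44, 7722be7, a727b23, d01fb68, d7c10a0, dfcc333, f0f959d, f7b4c8b}.
e58c15d is not in that set, so it is not an ancestor of 7722be7.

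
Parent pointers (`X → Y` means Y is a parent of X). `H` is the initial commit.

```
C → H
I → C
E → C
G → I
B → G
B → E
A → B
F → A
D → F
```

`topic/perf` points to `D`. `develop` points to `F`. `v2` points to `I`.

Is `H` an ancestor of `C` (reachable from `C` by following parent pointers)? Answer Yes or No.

Ancestors of C (commits reachable by following parents): {C, H}.
H is in that set, so it is an ancestor of C.

Yes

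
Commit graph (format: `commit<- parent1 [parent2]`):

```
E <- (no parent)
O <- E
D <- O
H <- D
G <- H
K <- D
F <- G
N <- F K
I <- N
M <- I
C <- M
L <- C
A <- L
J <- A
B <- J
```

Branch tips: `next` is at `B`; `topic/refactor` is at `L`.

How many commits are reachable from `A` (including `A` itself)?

Walking parent pointers from A: reachable set = {A, C, D, E, F, G, H, I, K, L, M, N, O}.
That is 13 commits.

13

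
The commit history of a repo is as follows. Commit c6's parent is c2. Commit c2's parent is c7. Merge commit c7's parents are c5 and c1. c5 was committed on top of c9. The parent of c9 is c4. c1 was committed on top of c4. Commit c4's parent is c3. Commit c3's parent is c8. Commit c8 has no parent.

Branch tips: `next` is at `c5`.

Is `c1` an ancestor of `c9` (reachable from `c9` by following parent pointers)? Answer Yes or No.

Ancestors of c9: {c3, c4, c8, c9}.
c1 is not in that set, so it is not an ancestor of c9.

No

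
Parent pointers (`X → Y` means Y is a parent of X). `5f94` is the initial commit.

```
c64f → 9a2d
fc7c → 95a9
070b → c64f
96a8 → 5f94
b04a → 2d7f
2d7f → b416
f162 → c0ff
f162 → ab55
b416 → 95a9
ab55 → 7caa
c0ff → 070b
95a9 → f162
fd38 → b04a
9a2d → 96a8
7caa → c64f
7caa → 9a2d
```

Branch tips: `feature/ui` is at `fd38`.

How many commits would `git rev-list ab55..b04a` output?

Reachable from b04a: {070b, 2d7f, 5f94, 7caa, 95a9, 96a8, 9a2d, ab55, b04a, b416, c0ff, c64f, f162}.
Reachable from ab55: {5f94, 7caa, 96a8, 9a2d, ab55, c64f}.
In b04a's history but not ab55's: {070b, 2d7f, 95a9, b04a, b416, c0ff, f162} — 7 commits.

7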